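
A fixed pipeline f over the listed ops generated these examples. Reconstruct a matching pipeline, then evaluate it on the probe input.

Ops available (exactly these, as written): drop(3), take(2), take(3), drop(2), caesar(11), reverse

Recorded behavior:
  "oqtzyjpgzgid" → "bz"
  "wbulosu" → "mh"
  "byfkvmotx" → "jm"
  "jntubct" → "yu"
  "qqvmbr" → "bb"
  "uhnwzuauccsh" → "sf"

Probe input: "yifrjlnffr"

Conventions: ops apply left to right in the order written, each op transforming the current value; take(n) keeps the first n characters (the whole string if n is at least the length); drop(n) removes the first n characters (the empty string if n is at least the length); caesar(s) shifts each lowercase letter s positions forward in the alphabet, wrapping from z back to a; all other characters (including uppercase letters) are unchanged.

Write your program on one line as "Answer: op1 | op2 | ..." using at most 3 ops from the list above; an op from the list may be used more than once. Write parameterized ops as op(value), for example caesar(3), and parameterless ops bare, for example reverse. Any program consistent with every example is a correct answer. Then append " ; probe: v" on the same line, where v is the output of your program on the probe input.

caesar(11) | take(2) | reverse ; probe: "tj"

Check, running the answer program on each example:
  "oqtzyjpgzgid" -> "zbekjuarkrto" -> "zb" -> "bz"
  "wbulosu" -> "hmfwzdf" -> "hm" -> "mh"
  "byfkvmotx" -> "mjqvgxzei" -> "mj" -> "jm"
  "jntubct" -> "uyefmne" -> "uy" -> "yu"
  "qqvmbr" -> "bbgxmc" -> "bb" -> "bb"
  "uhnwzuauccsh" -> "fsyhkflfnnds" -> "fs" -> "sf"
  probe: "yifrjlnffr" -> "jtqcuwyqqc" -> "jt" -> "tj"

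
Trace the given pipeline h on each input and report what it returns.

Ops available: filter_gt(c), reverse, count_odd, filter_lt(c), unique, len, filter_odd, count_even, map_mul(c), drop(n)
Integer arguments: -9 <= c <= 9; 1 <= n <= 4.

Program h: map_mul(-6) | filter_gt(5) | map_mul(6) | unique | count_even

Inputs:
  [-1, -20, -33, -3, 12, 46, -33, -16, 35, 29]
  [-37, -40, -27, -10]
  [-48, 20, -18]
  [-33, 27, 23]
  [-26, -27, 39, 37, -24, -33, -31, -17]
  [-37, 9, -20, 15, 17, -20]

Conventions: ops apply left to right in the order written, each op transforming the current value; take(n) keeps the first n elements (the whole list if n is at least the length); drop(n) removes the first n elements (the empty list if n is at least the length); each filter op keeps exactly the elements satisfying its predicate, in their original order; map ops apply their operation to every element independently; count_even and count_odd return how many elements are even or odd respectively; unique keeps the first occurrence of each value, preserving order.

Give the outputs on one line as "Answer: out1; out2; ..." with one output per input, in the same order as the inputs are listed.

5; 4; 2; 1; 6; 2

Execution, op by op:
  [-1, -20, -33, -3, 12, 46, -33, -16, 35, 29] -> [6, 120, 198, 18, -72, -276, 198, 96, -210, -174] -> [6, 120, 198, 18, 198, 96] -> [36, 720, 1188, 108, 1188, 576] -> [36, 720, 1188, 108, 576] -> 5
  [-37, -40, -27, -10] -> [222, 240, 162, 60] -> [222, 240, 162, 60] -> [1332, 1440, 972, 360] -> [1332, 1440, 972, 360] -> 4
  [-48, 20, -18] -> [288, -120, 108] -> [288, 108] -> [1728, 648] -> [1728, 648] -> 2
  [-33, 27, 23] -> [198, -162, -138] -> [198] -> [1188] -> [1188] -> 1
  [-26, -27, 39, 37, -24, -33, -31, -17] -> [156, 162, -234, -222, 144, 198, 186, 102] -> [156, 162, 144, 198, 186, 102] -> [936, 972, 864, 1188, 1116, 612] -> [936, 972, 864, 1188, 1116, 612] -> 6
  [-37, 9, -20, 15, 17, -20] -> [222, -54, 120, -90, -102, 120] -> [222, 120, 120] -> [1332, 720, 720] -> [1332, 720] -> 2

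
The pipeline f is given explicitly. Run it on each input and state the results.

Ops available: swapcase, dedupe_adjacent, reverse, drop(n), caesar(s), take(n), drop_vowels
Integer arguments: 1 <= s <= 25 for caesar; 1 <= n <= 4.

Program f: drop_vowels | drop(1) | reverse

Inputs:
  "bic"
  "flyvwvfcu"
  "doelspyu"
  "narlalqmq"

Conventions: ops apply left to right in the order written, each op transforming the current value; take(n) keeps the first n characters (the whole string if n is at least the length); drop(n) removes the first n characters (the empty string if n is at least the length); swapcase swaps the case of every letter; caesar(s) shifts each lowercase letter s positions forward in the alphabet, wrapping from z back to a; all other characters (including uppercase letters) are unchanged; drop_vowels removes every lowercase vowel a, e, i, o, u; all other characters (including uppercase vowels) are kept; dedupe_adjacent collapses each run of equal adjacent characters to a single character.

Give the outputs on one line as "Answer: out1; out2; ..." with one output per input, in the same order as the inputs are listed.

"c"; "cfvwvyl"; "ypsl"; "qmqllr"

Execution, op by op:
  "bic" -> "bc" -> "c" -> "c"
  "flyvwvfcu" -> "flyvwvfc" -> "lyvwvfc" -> "cfvwvyl"
  "doelspyu" -> "dlspy" -> "lspy" -> "ypsl"
  "narlalqmq" -> "nrllqmq" -> "rllqmq" -> "qmqllr"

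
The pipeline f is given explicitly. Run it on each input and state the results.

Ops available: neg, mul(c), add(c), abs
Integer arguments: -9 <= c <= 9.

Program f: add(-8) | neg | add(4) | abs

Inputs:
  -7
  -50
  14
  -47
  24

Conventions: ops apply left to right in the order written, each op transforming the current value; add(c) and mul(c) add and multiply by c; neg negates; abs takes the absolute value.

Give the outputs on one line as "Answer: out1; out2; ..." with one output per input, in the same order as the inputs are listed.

Execution, op by op:
  -7 -> -15 -> 15 -> 19 -> 19
  -50 -> -58 -> 58 -> 62 -> 62
  14 -> 6 -> -6 -> -2 -> 2
  -47 -> -55 -> 55 -> 59 -> 59
  24 -> 16 -> -16 -> -12 -> 12

19; 62; 2; 59; 12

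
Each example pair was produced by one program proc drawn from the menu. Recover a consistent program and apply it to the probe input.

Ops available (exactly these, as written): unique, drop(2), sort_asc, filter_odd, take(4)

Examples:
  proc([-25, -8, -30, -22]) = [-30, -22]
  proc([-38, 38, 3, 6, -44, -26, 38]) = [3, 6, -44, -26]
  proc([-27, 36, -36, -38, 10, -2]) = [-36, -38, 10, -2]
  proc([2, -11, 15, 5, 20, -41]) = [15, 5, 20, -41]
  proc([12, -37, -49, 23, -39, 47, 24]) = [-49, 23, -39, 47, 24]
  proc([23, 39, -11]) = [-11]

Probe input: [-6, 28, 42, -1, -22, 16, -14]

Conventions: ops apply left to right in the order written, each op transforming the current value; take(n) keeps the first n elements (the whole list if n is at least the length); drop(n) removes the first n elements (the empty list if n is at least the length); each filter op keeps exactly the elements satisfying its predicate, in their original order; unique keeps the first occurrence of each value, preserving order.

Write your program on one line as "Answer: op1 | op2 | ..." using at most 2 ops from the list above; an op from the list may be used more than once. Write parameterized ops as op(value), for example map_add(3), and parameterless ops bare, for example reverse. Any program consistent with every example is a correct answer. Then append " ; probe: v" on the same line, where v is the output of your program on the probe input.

unique | drop(2) ; probe: [42, -1, -22, 16, -14]

Check, running the answer program on each example:
  [-25, -8, -30, -22] -> [-25, -8, -30, -22] -> [-30, -22]
  [-38, 38, 3, 6, -44, -26, 38] -> [-38, 38, 3, 6, -44, -26] -> [3, 6, -44, -26]
  [-27, 36, -36, -38, 10, -2] -> [-27, 36, -36, -38, 10, -2] -> [-36, -38, 10, -2]
  [2, -11, 15, 5, 20, -41] -> [2, -11, 15, 5, 20, -41] -> [15, 5, 20, -41]
  [12, -37, -49, 23, -39, 47, 24] -> [12, -37, -49, 23, -39, 47, 24] -> [-49, 23, -39, 47, 24]
  [23, 39, -11] -> [23, 39, -11] -> [-11]
  probe: [-6, 28, 42, -1, -22, 16, -14] -> [-6, 28, 42, -1, -22, 16, -14] -> [42, -1, -22, 16, -14]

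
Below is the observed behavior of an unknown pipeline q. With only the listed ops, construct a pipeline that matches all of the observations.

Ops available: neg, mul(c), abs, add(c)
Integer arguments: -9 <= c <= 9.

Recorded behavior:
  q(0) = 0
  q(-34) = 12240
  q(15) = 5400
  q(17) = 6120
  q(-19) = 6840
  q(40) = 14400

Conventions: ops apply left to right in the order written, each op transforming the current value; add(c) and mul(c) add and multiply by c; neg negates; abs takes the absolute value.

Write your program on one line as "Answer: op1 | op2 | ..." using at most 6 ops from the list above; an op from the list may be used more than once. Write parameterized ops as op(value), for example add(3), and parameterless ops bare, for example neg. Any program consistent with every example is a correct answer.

mul(-8) | mul(9) | neg | mul(-5) | abs

Check, running the answer program on each example:
  0 -> 0 -> 0 -> 0 -> 0 -> 0
  -34 -> 272 -> 2448 -> -2448 -> 12240 -> 12240
  15 -> -120 -> -1080 -> 1080 -> -5400 -> 5400
  17 -> -136 -> -1224 -> 1224 -> -6120 -> 6120
  -19 -> 152 -> 1368 -> -1368 -> 6840 -> 6840
  40 -> -320 -> -2880 -> 2880 -> -14400 -> 14400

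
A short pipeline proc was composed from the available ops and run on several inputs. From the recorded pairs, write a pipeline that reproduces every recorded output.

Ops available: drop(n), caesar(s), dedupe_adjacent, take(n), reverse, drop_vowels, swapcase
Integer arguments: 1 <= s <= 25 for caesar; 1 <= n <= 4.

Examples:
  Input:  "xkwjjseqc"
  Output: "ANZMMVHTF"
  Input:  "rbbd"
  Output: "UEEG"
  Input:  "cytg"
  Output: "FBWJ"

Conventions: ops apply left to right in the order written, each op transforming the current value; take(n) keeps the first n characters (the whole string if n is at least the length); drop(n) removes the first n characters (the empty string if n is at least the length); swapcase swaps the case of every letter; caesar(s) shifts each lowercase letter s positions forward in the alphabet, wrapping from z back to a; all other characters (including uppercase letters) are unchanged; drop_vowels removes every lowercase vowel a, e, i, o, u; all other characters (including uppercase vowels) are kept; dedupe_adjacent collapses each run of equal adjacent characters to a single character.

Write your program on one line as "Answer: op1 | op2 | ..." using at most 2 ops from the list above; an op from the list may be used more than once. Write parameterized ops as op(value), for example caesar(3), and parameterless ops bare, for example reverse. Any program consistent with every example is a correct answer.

caesar(3) | swapcase

Check, running the answer program on each example:
  "xkwjjseqc" -> "anzmmvhtf" -> "ANZMMVHTF"
  "rbbd" -> "ueeg" -> "UEEG"
  "cytg" -> "fbwj" -> "FBWJ"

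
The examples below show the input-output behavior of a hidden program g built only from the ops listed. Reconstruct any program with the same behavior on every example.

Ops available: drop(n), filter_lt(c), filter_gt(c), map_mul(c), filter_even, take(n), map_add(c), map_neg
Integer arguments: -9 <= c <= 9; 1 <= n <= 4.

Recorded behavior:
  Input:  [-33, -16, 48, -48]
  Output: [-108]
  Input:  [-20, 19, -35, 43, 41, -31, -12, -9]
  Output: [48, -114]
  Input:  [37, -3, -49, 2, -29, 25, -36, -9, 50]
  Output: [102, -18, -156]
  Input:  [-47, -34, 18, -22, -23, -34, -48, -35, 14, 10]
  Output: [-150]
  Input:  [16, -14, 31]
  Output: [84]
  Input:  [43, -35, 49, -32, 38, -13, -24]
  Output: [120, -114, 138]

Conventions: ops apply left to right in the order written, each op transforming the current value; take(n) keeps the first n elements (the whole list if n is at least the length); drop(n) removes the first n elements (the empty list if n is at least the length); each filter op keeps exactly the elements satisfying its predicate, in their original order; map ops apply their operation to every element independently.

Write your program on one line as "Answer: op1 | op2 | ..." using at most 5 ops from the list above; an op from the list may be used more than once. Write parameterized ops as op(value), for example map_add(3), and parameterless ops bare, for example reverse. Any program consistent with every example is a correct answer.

map_add(-9) | take(3) | map_add(6) | filter_even | map_mul(3)

Check, running the answer program on each example:
  [-33, -16, 48, -48] -> [-42, -25, 39, -57] -> [-42, -25, 39] -> [-36, -19, 45] -> [-36] -> [-108]
  [-20, 19, -35, 43, 41, -31, -12, -9] -> [-29, 10, -44, 34, 32, -40, -21, -18] -> [-29, 10, -44] -> [-23, 16, -38] -> [16, -38] -> [48, -114]
  [37, -3, -49, 2, -29, 25, -36, -9, 50] -> [28, -12, -58, -7, -38, 16, -45, -18, 41] -> [28, -12, -58] -> [34, -6, -52] -> [34, -6, -52] -> [102, -18, -156]
  [-47, -34, 18, -22, -23, -34, -48, -35, 14, 10] -> [-56, -43, 9, -31, -32, -43, -57, -44, 5, 1] -> [-56, -43, 9] -> [-50, -37, 15] -> [-50] -> [-150]
  [16, -14, 31] -> [7, -23, 22] -> [7, -23, 22] -> [13, -17, 28] -> [28] -> [84]
  [43, -35, 49, -32, 38, -13, -24] -> [34, -44, 40, -41, 29, -22, -33] -> [34, -44, 40] -> [40, -38, 46] -> [40, -38, 46] -> [120, -114, 138]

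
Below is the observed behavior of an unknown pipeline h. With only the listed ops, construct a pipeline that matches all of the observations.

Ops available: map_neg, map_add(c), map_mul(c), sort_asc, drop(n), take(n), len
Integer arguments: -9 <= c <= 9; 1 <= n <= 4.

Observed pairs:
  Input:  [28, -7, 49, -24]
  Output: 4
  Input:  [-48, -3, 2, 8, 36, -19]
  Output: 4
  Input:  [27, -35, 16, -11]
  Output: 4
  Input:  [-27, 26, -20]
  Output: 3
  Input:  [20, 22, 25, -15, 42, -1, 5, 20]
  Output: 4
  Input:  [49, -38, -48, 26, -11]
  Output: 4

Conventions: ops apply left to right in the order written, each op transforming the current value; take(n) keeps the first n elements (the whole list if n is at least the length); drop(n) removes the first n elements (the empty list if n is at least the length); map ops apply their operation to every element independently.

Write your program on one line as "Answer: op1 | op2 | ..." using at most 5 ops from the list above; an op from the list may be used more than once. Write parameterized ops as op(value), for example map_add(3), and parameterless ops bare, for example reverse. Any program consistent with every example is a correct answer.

map_mul(4) | map_mul(5) | take(4) | map_neg | len

Check, running the answer program on each example:
  [28, -7, 49, -24] -> [112, -28, 196, -96] -> [560, -140, 980, -480] -> [560, -140, 980, -480] -> [-560, 140, -980, 480] -> 4
  [-48, -3, 2, 8, 36, -19] -> [-192, -12, 8, 32, 144, -76] -> [-960, -60, 40, 160, 720, -380] -> [-960, -60, 40, 160] -> [960, 60, -40, -160] -> 4
  [27, -35, 16, -11] -> [108, -140, 64, -44] -> [540, -700, 320, -220] -> [540, -700, 320, -220] -> [-540, 700, -320, 220] -> 4
  [-27, 26, -20] -> [-108, 104, -80] -> [-540, 520, -400] -> [-540, 520, -400] -> [540, -520, 400] -> 3
  [20, 22, 25, -15, 42, -1, 5, 20] -> [80, 88, 100, -60, 168, -4, 20, 80] -> [400, 440, 500, -300, 840, -20, 100, 400] -> [400, 440, 500, -300] -> [-400, -440, -500, 300] -> 4
  [49, -38, -48, 26, -11] -> [196, -152, -192, 104, -44] -> [980, -760, -960, 520, -220] -> [980, -760, -960, 520] -> [-980, 760, 960, -520] -> 4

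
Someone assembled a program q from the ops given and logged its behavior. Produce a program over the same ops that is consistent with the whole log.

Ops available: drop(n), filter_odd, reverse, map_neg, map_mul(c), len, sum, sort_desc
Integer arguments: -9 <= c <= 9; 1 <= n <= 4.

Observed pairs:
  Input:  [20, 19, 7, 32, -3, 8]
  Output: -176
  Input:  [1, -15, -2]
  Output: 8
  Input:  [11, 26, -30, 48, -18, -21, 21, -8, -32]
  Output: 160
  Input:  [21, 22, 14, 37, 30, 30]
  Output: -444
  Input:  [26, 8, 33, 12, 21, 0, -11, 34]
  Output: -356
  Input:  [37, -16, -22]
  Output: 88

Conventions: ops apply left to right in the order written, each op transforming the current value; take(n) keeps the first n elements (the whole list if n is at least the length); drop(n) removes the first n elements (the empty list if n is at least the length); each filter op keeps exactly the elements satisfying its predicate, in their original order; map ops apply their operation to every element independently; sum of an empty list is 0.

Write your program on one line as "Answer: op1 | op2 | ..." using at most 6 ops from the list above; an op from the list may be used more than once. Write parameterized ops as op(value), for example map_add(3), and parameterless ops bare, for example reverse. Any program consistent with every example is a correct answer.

drop(2) | map_neg | reverse | map_mul(4) | sum

Check, running the answer program on each example:
  [20, 19, 7, 32, -3, 8] -> [7, 32, -3, 8] -> [-7, -32, 3, -8] -> [-8, 3, -32, -7] -> [-32, 12, -128, -28] -> -176
  [1, -15, -2] -> [-2] -> [2] -> [2] -> [8] -> 8
  [11, 26, -30, 48, -18, -21, 21, -8, -32] -> [-30, 48, -18, -21, 21, -8, -32] -> [30, -48, 18, 21, -21, 8, 32] -> [32, 8, -21, 21, 18, -48, 30] -> [128, 32, -84, 84, 72, -192, 120] -> 160
  [21, 22, 14, 37, 30, 30] -> [14, 37, 30, 30] -> [-14, -37, -30, -30] -> [-30, -30, -37, -14] -> [-120, -120, -148, -56] -> -444
  [26, 8, 33, 12, 21, 0, -11, 34] -> [33, 12, 21, 0, -11, 34] -> [-33, -12, -21, 0, 11, -34] -> [-34, 11, 0, -21, -12, -33] -> [-136, 44, 0, -84, -48, -132] -> -356
  [37, -16, -22] -> [-22] -> [22] -> [22] -> [88] -> 88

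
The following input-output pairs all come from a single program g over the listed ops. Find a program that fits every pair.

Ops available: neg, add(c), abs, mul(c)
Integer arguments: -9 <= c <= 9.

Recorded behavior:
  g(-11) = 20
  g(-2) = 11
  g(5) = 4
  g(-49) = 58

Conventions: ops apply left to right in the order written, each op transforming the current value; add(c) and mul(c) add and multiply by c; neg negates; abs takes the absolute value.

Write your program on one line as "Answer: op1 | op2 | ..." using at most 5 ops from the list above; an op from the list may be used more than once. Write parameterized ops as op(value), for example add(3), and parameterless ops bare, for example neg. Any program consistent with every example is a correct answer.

add(-1) | add(-6) | neg | add(2)

Check, running the answer program on each example:
  -11 -> -12 -> -18 -> 18 -> 20
  -2 -> -3 -> -9 -> 9 -> 11
  5 -> 4 -> -2 -> 2 -> 4
  -49 -> -50 -> -56 -> 56 -> 58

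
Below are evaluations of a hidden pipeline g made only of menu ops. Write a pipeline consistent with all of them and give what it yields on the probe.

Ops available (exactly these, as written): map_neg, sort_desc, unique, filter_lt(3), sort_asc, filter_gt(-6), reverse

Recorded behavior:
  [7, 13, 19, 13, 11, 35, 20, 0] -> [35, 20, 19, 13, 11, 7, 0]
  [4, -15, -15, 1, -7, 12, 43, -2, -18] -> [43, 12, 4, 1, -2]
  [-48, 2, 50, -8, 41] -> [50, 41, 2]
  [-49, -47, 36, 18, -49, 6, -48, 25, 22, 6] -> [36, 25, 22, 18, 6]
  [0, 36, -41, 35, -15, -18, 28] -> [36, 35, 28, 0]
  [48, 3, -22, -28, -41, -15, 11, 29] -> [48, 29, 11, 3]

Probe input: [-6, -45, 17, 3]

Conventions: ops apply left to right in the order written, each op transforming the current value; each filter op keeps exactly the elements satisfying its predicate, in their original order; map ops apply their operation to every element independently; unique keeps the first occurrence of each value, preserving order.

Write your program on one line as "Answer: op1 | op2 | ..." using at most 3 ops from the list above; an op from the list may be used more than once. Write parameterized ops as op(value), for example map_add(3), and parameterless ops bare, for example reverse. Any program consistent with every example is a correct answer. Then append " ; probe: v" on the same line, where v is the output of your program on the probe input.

unique | filter_gt(-6) | sort_desc ; probe: [17, 3]

Check, running the answer program on each example:
  [7, 13, 19, 13, 11, 35, 20, 0] -> [7, 13, 19, 11, 35, 20, 0] -> [7, 13, 19, 11, 35, 20, 0] -> [35, 20, 19, 13, 11, 7, 0]
  [4, -15, -15, 1, -7, 12, 43, -2, -18] -> [4, -15, 1, -7, 12, 43, -2, -18] -> [4, 1, 12, 43, -2] -> [43, 12, 4, 1, -2]
  [-48, 2, 50, -8, 41] -> [-48, 2, 50, -8, 41] -> [2, 50, 41] -> [50, 41, 2]
  [-49, -47, 36, 18, -49, 6, -48, 25, 22, 6] -> [-49, -47, 36, 18, 6, -48, 25, 22] -> [36, 18, 6, 25, 22] -> [36, 25, 22, 18, 6]
  [0, 36, -41, 35, -15, -18, 28] -> [0, 36, -41, 35, -15, -18, 28] -> [0, 36, 35, 28] -> [36, 35, 28, 0]
  [48, 3, -22, -28, -41, -15, 11, 29] -> [48, 3, -22, -28, -41, -15, 11, 29] -> [48, 3, 11, 29] -> [48, 29, 11, 3]
  probe: [-6, -45, 17, 3] -> [-6, -45, 17, 3] -> [17, 3] -> [17, 3]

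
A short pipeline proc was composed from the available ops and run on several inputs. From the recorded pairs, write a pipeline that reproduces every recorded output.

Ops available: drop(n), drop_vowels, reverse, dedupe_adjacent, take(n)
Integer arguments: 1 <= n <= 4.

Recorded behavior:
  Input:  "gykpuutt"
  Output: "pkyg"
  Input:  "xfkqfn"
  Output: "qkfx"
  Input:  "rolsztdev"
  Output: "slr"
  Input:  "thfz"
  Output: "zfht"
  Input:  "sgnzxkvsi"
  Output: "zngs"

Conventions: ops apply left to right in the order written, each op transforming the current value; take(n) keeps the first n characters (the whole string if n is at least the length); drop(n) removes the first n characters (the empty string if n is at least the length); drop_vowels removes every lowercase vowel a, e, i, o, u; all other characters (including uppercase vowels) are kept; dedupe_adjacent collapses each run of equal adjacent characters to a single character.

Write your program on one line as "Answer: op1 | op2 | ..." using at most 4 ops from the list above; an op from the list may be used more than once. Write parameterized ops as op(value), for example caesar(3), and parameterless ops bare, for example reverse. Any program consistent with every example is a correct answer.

take(4) | drop_vowels | reverse

Check, running the answer program on each example:
  "gykpuutt" -> "gykp" -> "gykp" -> "pkyg"
  "xfkqfn" -> "xfkq" -> "xfkq" -> "qkfx"
  "rolsztdev" -> "rols" -> "rls" -> "slr"
  "thfz" -> "thfz" -> "thfz" -> "zfht"
  "sgnzxkvsi" -> "sgnz" -> "sgnz" -> "zngs"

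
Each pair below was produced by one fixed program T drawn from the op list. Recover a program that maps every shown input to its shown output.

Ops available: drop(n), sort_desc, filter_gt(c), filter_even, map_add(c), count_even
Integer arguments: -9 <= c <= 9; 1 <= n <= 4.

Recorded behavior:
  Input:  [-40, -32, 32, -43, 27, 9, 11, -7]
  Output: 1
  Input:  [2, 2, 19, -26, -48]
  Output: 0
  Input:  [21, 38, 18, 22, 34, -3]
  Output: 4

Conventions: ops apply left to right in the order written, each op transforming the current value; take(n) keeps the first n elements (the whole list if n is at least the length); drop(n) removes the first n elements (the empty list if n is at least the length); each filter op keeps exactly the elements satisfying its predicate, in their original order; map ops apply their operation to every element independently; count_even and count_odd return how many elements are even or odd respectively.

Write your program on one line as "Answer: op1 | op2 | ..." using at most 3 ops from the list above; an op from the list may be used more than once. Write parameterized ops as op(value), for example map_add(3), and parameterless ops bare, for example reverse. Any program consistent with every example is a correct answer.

filter_gt(7) | map_add(4) | count_even

Check, running the answer program on each example:
  [-40, -32, 32, -43, 27, 9, 11, -7] -> [32, 27, 9, 11] -> [36, 31, 13, 15] -> 1
  [2, 2, 19, -26, -48] -> [19] -> [23] -> 0
  [21, 38, 18, 22, 34, -3] -> [21, 38, 18, 22, 34] -> [25, 42, 22, 26, 38] -> 4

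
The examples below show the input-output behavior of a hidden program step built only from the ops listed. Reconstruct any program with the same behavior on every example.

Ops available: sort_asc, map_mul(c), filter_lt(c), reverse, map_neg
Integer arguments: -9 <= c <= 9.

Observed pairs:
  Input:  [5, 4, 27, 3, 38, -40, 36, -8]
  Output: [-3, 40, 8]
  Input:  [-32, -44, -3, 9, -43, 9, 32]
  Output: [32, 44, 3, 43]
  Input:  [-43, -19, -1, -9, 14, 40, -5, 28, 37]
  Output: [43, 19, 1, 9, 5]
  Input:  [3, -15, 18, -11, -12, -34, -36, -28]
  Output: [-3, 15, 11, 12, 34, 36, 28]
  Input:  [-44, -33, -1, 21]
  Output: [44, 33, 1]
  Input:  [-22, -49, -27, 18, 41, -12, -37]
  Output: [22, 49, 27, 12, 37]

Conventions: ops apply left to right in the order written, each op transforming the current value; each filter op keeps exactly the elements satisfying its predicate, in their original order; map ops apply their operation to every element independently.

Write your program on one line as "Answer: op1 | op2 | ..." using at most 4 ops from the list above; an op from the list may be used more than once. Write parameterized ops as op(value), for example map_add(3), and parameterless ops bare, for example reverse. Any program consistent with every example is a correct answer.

reverse | filter_lt(4) | map_neg | reverse

Check, running the answer program on each example:
  [5, 4, 27, 3, 38, -40, 36, -8] -> [-8, 36, -40, 38, 3, 27, 4, 5] -> [-8, -40, 3] -> [8, 40, -3] -> [-3, 40, 8]
  [-32, -44, -3, 9, -43, 9, 32] -> [32, 9, -43, 9, -3, -44, -32] -> [-43, -3, -44, -32] -> [43, 3, 44, 32] -> [32, 44, 3, 43]
  [-43, -19, -1, -9, 14, 40, -5, 28, 37] -> [37, 28, -5, 40, 14, -9, -1, -19, -43] -> [-5, -9, -1, -19, -43] -> [5, 9, 1, 19, 43] -> [43, 19, 1, 9, 5]
  [3, -15, 18, -11, -12, -34, -36, -28] -> [-28, -36, -34, -12, -11, 18, -15, 3] -> [-28, -36, -34, -12, -11, -15, 3] -> [28, 36, 34, 12, 11, 15, -3] -> [-3, 15, 11, 12, 34, 36, 28]
  [-44, -33, -1, 21] -> [21, -1, -33, -44] -> [-1, -33, -44] -> [1, 33, 44] -> [44, 33, 1]
  [-22, -49, -27, 18, 41, -12, -37] -> [-37, -12, 41, 18, -27, -49, -22] -> [-37, -12, -27, -49, -22] -> [37, 12, 27, 49, 22] -> [22, 49, 27, 12, 37]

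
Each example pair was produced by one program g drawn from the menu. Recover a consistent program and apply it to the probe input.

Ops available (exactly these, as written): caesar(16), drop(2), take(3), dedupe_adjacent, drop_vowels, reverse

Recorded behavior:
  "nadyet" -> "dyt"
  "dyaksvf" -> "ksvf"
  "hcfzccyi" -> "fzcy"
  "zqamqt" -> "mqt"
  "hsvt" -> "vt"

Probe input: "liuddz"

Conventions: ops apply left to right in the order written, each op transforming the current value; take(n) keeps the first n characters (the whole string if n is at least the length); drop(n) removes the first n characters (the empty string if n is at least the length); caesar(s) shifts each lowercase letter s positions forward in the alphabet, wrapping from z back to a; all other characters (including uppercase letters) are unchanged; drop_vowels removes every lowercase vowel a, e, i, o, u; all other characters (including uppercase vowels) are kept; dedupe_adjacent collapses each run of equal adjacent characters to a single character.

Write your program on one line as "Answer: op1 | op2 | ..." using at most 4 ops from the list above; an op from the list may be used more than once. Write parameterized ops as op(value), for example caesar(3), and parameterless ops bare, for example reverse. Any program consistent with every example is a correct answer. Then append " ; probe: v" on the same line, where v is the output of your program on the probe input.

drop(2) | drop_vowels | dedupe_adjacent ; probe: "dz"

Check, running the answer program on each example:
  "nadyet" -> "dyet" -> "dyt" -> "dyt"
  "dyaksvf" -> "aksvf" -> "ksvf" -> "ksvf"
  "hcfzccyi" -> "fzccyi" -> "fzccy" -> "fzcy"
  "zqamqt" -> "amqt" -> "mqt" -> "mqt"
  "hsvt" -> "vt" -> "vt" -> "vt"
  probe: "liuddz" -> "uddz" -> "ddz" -> "dz"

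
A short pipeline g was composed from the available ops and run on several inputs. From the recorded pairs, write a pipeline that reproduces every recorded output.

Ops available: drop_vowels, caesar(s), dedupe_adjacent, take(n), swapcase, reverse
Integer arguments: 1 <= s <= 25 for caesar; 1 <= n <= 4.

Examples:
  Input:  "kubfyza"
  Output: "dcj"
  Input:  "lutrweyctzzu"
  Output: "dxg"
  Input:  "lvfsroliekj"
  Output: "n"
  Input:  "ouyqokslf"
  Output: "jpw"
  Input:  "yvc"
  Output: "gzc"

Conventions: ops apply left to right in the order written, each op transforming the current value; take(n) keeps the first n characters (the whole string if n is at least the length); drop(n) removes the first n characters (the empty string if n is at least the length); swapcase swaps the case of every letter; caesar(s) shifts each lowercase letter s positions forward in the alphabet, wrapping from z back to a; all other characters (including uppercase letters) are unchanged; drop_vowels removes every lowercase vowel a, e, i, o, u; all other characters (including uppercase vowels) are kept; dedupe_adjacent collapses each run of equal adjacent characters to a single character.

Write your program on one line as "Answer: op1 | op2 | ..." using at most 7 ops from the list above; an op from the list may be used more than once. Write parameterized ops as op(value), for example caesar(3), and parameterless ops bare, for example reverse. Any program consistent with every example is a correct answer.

reverse | dedupe_adjacent | take(4) | drop_vowels | caesar(4) | drop_vowels

Check, running the answer program on each example:
  "kubfyza" -> "azyfbuk" -> "azyfbuk" -> "azyf" -> "zyf" -> "dcj" -> "dcj"
  "lutrweyctzzu" -> "uzztcyewrtul" -> "uztcyewrtul" -> "uztc" -> "ztc" -> "dxg" -> "dxg"
  "lvfsroliekj" -> "jkeilorsfvl" -> "jkeilorsfvl" -> "jkei" -> "jk" -> "no" -> "n"
  "ouyqokslf" -> "flskoqyuo" -> "flskoqyuo" -> "flsk" -> "flsk" -> "jpwo" -> "jpw"
  "yvc" -> "cvy" -> "cvy" -> "cvy" -> "cvy" -> "gzc" -> "gzc"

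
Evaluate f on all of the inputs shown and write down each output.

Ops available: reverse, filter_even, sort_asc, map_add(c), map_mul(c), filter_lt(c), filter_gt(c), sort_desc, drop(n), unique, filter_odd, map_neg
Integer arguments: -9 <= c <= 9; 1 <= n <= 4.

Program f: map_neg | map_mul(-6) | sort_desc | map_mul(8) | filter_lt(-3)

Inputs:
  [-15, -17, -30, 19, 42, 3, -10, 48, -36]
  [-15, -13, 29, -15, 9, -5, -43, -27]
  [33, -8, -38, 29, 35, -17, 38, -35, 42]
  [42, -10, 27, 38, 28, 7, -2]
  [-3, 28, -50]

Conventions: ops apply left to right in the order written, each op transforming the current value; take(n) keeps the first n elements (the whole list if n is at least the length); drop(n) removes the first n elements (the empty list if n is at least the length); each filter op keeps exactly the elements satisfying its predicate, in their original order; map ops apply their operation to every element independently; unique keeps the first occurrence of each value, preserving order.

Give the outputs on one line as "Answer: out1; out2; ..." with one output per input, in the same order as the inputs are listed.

Execution, op by op:
  [-15, -17, -30, 19, 42, 3, -10, 48, -36] -> [15, 17, 30, -19, -42, -3, 10, -48, 36] -> [-90, -102, -180, 114, 252, 18, -60, 288, -216] -> [288, 252, 114, 18, -60, -90, -102, -180, -216] -> [2304, 2016, 912, 144, -480, -720, -816, -1440, -1728] -> [-480, -720, -816, -1440, -1728]
  [-15, -13, 29, -15, 9, -5, -43, -27] -> [15, 13, -29, 15, -9, 5, 43, 27] -> [-90, -78, 174, -90, 54, -30, -258, -162] -> [174, 54, -30, -78, -90, -90, -162, -258] -> [1392, 432, -240, -624, -720, -720, -1296, -2064] -> [-240, -624, -720, -720, -1296, -2064]
  [33, -8, -38, 29, 35, -17, 38, -35, 42] -> [-33, 8, 38, -29, -35, 17, -38, 35, -42] -> [198, -48, -228, 174, 210, -102, 228, -210, 252] -> [252, 228, 210, 198, 174, -48, -102, -210, -228] -> [2016, 1824, 1680, 1584, 1392, -384, -816, -1680, -1824] -> [-384, -816, -1680, -1824]
  [42, -10, 27, 38, 28, 7, -2] -> [-42, 10, -27, -38, -28, -7, 2] -> [252, -60, 162, 228, 168, 42, -12] -> [252, 228, 168, 162, 42, -12, -60] -> [2016, 1824, 1344, 1296, 336, -96, -480] -> [-96, -480]
  [-3, 28, -50] -> [3, -28, 50] -> [-18, 168, -300] -> [168, -18, -300] -> [1344, -144, -2400] -> [-144, -2400]

[-480, -720, -816, -1440, -1728]; [-240, -624, -720, -720, -1296, -2064]; [-384, -816, -1680, -1824]; [-96, -480]; [-144, -2400]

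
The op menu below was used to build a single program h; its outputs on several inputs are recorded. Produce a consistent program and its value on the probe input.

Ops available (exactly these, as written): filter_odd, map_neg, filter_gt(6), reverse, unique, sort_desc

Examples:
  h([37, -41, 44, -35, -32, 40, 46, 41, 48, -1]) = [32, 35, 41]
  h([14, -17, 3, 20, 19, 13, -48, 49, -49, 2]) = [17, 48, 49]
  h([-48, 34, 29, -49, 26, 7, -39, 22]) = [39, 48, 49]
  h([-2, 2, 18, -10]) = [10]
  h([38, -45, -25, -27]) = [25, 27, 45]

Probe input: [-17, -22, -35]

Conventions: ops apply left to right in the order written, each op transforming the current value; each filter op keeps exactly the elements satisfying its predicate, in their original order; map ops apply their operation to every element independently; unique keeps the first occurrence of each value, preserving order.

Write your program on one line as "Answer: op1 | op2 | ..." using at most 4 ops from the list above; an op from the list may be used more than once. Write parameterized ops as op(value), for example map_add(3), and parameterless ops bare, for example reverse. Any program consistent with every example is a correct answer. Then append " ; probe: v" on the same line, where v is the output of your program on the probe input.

sort_desc | map_neg | filter_gt(6) ; probe: [17, 22, 35]

Check, running the answer program on each example:
  [37, -41, 44, -35, -32, 40, 46, 41, 48, -1] -> [48, 46, 44, 41, 40, 37, -1, -32, -35, -41] -> [-48, -46, -44, -41, -40, -37, 1, 32, 35, 41] -> [32, 35, 41]
  [14, -17, 3, 20, 19, 13, -48, 49, -49, 2] -> [49, 20, 19, 14, 13, 3, 2, -17, -48, -49] -> [-49, -20, -19, -14, -13, -3, -2, 17, 48, 49] -> [17, 48, 49]
  [-48, 34, 29, -49, 26, 7, -39, 22] -> [34, 29, 26, 22, 7, -39, -48, -49] -> [-34, -29, -26, -22, -7, 39, 48, 49] -> [39, 48, 49]
  [-2, 2, 18, -10] -> [18, 2, -2, -10] -> [-18, -2, 2, 10] -> [10]
  [38, -45, -25, -27] -> [38, -25, -27, -45] -> [-38, 25, 27, 45] -> [25, 27, 45]
  probe: [-17, -22, -35] -> [-17, -22, -35] -> [17, 22, 35] -> [17, 22, 35]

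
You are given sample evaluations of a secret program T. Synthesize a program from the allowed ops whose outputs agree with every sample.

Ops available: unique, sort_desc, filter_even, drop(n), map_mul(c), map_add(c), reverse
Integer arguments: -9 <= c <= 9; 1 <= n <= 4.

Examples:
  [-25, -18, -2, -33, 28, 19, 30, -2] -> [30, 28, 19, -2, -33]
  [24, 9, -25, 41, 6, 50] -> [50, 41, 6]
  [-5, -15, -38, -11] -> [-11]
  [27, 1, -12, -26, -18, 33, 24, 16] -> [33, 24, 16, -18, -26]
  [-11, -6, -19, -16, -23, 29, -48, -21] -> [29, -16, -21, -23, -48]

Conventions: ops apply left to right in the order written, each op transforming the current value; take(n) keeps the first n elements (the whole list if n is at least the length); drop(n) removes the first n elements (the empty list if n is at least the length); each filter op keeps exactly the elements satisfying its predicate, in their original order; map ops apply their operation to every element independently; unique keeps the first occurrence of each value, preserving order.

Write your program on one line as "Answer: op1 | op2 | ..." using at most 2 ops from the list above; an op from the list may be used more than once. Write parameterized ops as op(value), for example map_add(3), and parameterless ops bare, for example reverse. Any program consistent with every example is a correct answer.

drop(3) | sort_desc

Check, running the answer program on each example:
  [-25, -18, -2, -33, 28, 19, 30, -2] -> [-33, 28, 19, 30, -2] -> [30, 28, 19, -2, -33]
  [24, 9, -25, 41, 6, 50] -> [41, 6, 50] -> [50, 41, 6]
  [-5, -15, -38, -11] -> [-11] -> [-11]
  [27, 1, -12, -26, -18, 33, 24, 16] -> [-26, -18, 33, 24, 16] -> [33, 24, 16, -18, -26]
  [-11, -6, -19, -16, -23, 29, -48, -21] -> [-16, -23, 29, -48, -21] -> [29, -16, -21, -23, -48]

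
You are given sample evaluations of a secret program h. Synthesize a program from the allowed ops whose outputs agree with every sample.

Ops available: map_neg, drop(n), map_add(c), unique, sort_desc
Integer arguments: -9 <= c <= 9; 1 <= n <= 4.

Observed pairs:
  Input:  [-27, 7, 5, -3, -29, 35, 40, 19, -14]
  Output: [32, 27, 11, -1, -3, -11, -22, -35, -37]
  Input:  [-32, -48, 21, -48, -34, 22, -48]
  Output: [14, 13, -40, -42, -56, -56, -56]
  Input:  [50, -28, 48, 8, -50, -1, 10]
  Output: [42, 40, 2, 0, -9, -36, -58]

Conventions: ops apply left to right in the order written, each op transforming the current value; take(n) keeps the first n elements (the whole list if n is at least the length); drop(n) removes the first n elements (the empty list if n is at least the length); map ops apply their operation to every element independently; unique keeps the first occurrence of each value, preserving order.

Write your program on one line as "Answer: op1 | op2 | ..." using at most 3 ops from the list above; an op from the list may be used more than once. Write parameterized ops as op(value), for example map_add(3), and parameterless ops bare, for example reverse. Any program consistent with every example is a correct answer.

sort_desc | map_add(-8)

Check, running the answer program on each example:
  [-27, 7, 5, -3, -29, 35, 40, 19, -14] -> [40, 35, 19, 7, 5, -3, -14, -27, -29] -> [32, 27, 11, -1, -3, -11, -22, -35, -37]
  [-32, -48, 21, -48, -34, 22, -48] -> [22, 21, -32, -34, -48, -48, -48] -> [14, 13, -40, -42, -56, -56, -56]
  [50, -28, 48, 8, -50, -1, 10] -> [50, 48, 10, 8, -1, -28, -50] -> [42, 40, 2, 0, -9, -36, -58]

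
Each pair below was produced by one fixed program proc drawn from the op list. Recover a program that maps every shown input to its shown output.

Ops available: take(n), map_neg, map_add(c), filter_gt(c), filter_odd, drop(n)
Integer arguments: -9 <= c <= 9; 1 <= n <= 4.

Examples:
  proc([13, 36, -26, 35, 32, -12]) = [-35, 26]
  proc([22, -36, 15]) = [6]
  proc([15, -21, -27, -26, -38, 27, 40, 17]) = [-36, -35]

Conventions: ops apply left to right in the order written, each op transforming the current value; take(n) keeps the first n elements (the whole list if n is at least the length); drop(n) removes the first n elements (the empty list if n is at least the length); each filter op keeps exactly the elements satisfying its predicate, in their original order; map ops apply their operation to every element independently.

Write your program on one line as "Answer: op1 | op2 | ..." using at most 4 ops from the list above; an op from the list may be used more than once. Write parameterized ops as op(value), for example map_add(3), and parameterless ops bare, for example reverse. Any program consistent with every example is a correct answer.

map_add(-9) | take(4) | drop(2)

Check, running the answer program on each example:
  [13, 36, -26, 35, 32, -12] -> [4, 27, -35, 26, 23, -21] -> [4, 27, -35, 26] -> [-35, 26]
  [22, -36, 15] -> [13, -45, 6] -> [13, -45, 6] -> [6]
  [15, -21, -27, -26, -38, 27, 40, 17] -> [6, -30, -36, -35, -47, 18, 31, 8] -> [6, -30, -36, -35] -> [-36, -35]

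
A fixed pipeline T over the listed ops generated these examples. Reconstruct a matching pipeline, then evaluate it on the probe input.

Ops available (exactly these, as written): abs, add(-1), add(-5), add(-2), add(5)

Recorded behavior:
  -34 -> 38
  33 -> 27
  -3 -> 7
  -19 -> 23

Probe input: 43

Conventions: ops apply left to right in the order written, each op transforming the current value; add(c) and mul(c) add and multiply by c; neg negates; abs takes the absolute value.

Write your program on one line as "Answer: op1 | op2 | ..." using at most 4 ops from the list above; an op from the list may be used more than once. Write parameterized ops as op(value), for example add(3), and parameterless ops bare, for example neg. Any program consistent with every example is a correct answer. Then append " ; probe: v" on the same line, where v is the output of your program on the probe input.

add(-5) | abs | add(-1) ; probe: 37

Check, running the answer program on each example:
  -34 -> -39 -> 39 -> 38
  33 -> 28 -> 28 -> 27
  -3 -> -8 -> 8 -> 7
  -19 -> -24 -> 24 -> 23
  probe: 43 -> 38 -> 38 -> 37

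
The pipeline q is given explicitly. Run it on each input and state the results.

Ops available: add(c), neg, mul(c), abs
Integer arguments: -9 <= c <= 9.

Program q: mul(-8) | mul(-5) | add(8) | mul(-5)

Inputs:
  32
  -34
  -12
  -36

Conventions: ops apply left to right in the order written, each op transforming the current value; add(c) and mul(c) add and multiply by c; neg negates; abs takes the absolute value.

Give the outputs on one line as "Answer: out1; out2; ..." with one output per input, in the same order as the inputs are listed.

-6440; 6760; 2360; 7160

Execution, op by op:
  32 -> -256 -> 1280 -> 1288 -> -6440
  -34 -> 272 -> -1360 -> -1352 -> 6760
  -12 -> 96 -> -480 -> -472 -> 2360
  -36 -> 288 -> -1440 -> -1432 -> 7160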